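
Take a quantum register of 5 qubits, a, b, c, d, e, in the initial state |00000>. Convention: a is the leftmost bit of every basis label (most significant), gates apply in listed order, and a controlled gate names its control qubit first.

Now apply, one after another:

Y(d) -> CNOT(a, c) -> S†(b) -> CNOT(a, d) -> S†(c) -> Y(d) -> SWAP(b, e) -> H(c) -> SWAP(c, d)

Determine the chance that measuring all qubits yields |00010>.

Outcome |00010> occurs with probability 1/2.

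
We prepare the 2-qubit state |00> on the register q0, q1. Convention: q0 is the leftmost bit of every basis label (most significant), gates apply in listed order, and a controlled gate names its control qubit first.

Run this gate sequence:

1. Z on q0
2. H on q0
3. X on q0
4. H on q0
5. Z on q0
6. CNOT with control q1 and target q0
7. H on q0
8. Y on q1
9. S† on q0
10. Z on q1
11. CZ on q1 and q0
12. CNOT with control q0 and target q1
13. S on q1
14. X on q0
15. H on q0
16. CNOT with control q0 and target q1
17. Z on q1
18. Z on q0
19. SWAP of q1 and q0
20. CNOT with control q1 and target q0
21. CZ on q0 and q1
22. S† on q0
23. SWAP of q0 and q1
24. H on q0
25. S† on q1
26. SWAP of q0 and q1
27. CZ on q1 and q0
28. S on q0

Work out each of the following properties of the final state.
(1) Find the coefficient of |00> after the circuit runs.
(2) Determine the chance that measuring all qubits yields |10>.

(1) The final state's coefficient on |00> equals sqrt(2)/2.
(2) Outcome |10> occurs with probability 1/2.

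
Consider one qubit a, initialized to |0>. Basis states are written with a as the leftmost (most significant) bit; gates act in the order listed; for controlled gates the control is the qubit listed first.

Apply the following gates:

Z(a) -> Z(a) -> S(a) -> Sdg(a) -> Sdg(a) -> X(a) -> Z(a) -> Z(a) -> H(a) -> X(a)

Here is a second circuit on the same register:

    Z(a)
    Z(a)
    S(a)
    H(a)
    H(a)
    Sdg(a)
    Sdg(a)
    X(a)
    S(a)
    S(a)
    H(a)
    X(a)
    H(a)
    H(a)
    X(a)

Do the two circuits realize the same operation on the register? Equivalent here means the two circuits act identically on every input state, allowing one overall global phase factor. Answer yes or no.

Yes: on every input state the two circuits agree up to one overall phase factor.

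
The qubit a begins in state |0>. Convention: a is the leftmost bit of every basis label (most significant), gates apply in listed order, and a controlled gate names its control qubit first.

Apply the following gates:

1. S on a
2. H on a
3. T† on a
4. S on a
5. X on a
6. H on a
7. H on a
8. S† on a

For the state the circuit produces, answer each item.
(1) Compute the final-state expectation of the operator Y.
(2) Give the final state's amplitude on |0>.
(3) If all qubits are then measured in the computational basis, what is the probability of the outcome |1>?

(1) The expectation value of Y is -sqrt(2)/2.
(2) The final state's coefficient on |0> equals sqrt(2)*exp(I*pi/4)/2.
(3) The probability of measuring |1> is 1/2.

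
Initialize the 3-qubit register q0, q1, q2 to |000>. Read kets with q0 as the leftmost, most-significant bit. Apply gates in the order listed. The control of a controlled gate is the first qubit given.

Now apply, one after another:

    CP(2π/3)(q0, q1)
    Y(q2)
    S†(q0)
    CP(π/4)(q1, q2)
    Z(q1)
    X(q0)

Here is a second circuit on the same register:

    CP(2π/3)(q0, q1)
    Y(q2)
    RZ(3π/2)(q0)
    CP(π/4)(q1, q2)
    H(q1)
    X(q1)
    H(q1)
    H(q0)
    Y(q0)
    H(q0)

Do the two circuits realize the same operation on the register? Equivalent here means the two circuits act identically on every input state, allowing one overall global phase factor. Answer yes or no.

No — the two circuits implement different unitaries, even allowing a global phase.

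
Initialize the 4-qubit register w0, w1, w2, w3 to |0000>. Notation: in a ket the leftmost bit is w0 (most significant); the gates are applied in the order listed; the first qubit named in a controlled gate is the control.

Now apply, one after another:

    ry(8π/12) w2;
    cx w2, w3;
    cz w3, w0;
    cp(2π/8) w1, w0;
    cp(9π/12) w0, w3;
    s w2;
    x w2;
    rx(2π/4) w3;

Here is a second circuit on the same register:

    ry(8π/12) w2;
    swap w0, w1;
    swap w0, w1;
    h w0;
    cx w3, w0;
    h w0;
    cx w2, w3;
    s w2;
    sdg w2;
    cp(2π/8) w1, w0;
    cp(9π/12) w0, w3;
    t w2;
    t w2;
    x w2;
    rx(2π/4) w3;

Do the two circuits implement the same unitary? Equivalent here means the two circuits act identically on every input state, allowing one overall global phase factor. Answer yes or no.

No — the two circuits implement different unitaries, even allowing a global phase.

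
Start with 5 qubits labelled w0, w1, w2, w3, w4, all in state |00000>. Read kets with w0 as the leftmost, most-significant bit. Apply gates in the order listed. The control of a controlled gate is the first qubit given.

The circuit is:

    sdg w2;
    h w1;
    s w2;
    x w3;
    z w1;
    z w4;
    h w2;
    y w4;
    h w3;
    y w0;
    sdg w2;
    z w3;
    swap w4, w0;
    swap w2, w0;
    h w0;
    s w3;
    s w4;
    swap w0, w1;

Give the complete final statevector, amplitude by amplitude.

The resulting statevector has amplitude -1/4 - I/4 on |00101>, 1/4 - I/4 on |00111>, 1/4 - I/4 on |01101>, 1/4 + I/4 on |01111>, 1/4 + I/4 on |10101>, -1/4 + I/4 on |10111>, -1/4 + I/4 on |11101>, -1/4 - I/4 on |11111>, and 0 on every other basis state.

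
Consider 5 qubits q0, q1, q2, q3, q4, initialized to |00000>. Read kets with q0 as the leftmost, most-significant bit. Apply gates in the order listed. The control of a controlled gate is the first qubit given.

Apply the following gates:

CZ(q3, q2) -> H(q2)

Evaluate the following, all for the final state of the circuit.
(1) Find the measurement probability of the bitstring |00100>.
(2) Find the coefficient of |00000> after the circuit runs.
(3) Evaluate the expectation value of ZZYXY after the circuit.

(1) A full measurement returns |00100> with probability 1/2.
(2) |00000> carries amplitude sqrt(2)/2 in the final state.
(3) The expectation value of ZZYXY is 0.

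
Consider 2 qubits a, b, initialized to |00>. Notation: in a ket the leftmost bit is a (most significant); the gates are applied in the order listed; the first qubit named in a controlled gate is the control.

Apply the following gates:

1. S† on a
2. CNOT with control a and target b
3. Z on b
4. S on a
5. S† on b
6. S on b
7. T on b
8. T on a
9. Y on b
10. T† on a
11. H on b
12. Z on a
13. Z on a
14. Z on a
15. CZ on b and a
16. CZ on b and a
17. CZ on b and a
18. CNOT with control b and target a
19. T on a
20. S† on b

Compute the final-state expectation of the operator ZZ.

The observable ZZ averages to 1.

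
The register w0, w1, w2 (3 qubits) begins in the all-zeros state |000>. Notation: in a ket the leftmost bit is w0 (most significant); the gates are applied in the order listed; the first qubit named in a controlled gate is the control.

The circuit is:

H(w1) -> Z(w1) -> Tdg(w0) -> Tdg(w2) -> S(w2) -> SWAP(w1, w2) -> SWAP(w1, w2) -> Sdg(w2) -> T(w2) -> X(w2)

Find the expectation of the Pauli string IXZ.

The expectation value of IXZ is 1. Key observation: the block from step 4 through step 9 cancels to the identity and can be dropped.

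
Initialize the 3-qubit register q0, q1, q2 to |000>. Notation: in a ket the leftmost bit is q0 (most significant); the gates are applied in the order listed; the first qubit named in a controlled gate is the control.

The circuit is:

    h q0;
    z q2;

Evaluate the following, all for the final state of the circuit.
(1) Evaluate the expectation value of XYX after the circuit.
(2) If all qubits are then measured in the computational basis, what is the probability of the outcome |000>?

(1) The expectation value of XYX is 0.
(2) The probability of measuring |000> is 1/2.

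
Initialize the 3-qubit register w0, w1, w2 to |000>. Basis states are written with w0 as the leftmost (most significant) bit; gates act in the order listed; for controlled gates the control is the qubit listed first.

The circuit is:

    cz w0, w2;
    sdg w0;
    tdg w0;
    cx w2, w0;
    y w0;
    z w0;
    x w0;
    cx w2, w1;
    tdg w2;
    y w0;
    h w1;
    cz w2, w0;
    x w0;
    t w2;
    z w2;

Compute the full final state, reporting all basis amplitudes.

The resulting statevector has amplitude sqrt(2)/2 on |000>, sqrt(2)/2 on |010>, and 0 on every other basis state.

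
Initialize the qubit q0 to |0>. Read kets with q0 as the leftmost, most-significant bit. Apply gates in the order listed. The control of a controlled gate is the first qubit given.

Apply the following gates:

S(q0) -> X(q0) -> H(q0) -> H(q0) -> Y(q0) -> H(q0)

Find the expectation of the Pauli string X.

The expectation value of X is 1.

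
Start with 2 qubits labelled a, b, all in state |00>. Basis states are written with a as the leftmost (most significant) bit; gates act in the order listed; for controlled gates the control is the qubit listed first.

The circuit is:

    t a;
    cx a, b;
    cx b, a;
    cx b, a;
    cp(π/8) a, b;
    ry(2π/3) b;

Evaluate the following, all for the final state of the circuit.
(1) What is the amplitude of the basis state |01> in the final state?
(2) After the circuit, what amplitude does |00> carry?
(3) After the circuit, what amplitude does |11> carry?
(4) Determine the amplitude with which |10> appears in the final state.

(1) The amplitude on |01> is sqrt(3)/2.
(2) |00> carries amplitude 1/2 in the final state.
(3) |11> carries amplitude 0 in the final state.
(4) The amplitude on |10> is 0.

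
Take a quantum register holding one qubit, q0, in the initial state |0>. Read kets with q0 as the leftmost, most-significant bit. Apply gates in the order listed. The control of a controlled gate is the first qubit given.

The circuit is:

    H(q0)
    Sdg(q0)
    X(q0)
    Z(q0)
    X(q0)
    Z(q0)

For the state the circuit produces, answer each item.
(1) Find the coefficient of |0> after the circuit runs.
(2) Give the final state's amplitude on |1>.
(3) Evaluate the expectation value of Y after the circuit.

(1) The amplitude on |0> is -sqrt(2)/2.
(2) The final state's coefficient on |1> equals sqrt(2)*I/2.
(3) The expectation value of Y is -1.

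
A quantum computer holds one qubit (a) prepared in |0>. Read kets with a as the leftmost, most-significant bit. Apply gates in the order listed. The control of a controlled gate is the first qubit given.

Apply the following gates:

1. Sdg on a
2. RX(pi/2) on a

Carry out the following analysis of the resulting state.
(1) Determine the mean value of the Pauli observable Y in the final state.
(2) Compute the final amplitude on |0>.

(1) The observable Y averages to -1.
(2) |0> carries amplitude sqrt(2)/2 in the final state.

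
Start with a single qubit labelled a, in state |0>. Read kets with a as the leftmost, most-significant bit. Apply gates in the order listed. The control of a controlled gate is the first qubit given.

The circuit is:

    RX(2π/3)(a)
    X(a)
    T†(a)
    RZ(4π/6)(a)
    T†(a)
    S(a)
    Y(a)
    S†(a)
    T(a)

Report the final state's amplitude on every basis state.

The final amplitudes are -exp(5*I*pi/6)/2 on |0>, -sqrt(3)*exp(5*I*pi/12)/2 on |1>.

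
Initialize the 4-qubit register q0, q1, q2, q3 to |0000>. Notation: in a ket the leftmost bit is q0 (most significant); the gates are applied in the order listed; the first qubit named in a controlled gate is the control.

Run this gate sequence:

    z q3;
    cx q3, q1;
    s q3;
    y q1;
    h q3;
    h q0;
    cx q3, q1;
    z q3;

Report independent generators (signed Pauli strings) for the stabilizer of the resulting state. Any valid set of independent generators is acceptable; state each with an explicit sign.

One valid set of independent stabilizer generators is +XIII, -IXIX, -IZIZ, +IIZI (any independent generating set of the same group is equally correct).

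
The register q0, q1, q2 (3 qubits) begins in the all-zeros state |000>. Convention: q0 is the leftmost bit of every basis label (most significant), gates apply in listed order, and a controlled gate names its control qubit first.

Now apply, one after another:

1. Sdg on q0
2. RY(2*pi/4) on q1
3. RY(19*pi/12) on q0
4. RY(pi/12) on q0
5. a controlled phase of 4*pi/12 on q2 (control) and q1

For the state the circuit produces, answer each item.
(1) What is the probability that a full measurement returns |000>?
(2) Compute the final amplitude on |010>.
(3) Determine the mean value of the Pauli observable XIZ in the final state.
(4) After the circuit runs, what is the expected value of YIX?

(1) A full measurement returns |000> with probability 3/8.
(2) The final state's coefficient on |010> equals -sqrt(6)/4.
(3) The expectation value of XIZ is -sqrt(3)/2.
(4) The expectation value of YIX is 0.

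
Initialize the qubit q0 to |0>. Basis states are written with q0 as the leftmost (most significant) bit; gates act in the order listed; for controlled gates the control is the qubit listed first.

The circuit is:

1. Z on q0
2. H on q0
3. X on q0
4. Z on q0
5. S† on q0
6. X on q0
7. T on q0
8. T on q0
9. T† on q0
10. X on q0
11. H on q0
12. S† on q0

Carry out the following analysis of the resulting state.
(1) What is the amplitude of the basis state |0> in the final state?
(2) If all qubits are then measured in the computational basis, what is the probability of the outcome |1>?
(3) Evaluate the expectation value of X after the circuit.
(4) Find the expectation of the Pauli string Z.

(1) The amplitude on |0> is exp(I*pi/4)/2 + I/2.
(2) A full measurement returns |1> with probability 1/2 - sqrt(2)/4.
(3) The observable X averages to -sqrt(2)/2.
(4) The observable Z averages to sqrt(2)/2.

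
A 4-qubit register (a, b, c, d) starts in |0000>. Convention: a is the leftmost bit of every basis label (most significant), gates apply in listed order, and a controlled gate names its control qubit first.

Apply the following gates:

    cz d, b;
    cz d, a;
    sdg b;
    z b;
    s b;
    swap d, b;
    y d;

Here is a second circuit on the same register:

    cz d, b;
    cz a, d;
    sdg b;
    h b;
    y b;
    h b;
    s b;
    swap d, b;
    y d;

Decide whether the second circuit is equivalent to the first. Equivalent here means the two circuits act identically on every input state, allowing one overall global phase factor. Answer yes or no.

No: there is an input state on which the two circuits produce genuinely different outputs (not merely differing by a phase).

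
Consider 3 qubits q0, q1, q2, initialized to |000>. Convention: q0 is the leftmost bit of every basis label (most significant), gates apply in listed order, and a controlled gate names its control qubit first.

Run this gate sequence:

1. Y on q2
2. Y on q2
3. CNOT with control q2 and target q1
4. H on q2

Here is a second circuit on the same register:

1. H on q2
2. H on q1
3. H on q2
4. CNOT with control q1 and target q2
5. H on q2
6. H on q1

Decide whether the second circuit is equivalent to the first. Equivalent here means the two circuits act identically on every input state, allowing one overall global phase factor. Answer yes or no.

No, they are not equivalent — no single phase factor reconciles the two unitaries.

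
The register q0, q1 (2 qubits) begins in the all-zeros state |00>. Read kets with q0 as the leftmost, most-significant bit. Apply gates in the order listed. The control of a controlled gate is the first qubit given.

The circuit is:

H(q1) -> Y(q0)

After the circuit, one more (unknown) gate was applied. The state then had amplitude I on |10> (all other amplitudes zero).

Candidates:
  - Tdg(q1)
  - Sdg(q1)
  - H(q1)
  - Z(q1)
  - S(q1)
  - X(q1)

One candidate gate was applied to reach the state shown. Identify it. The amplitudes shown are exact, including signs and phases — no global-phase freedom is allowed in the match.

It was H(q1) that produced the state shown.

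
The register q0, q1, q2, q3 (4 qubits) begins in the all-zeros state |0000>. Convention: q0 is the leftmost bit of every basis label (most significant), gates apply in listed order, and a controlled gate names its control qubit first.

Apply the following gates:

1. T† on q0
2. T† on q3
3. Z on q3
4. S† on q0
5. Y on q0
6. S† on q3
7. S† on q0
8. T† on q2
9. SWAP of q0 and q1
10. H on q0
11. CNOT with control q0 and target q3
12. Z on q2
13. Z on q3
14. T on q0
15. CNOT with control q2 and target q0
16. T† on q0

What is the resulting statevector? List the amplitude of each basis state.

After the circuit, the state carries amplitude sqrt(2)/2 on |0100>, -sqrt(2)/2 on |1101>, and 0 on every other basis state.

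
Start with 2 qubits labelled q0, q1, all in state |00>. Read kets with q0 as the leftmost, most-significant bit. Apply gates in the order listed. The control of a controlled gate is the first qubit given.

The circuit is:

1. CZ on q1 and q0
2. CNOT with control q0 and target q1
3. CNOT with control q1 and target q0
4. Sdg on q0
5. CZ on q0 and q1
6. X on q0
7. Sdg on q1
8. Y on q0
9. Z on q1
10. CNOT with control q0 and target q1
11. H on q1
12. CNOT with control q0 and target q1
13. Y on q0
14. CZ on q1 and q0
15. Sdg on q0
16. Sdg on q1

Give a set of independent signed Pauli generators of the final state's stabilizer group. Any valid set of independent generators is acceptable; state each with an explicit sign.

The stabilizer group can be generated by +IY, -ZI, among other valid generating sets.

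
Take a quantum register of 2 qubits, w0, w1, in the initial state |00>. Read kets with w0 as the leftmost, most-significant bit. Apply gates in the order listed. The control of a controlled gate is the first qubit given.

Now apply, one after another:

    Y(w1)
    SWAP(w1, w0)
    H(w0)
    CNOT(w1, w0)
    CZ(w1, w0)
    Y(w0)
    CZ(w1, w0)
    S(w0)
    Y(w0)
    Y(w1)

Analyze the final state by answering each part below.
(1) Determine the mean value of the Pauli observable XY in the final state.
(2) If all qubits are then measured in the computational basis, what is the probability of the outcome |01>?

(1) The expectation value of XY is 0.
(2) Outcome |01> occurs with probability 1/2.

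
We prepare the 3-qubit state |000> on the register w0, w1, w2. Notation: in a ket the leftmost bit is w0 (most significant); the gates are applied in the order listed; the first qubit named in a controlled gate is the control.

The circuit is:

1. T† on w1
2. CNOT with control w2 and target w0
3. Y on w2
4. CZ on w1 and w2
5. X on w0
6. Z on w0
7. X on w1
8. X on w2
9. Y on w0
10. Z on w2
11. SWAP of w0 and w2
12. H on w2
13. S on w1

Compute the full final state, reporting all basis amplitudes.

After the circuit, the state carries amplitude -sqrt(2)*I/2 on |010>, -sqrt(2)*I/2 on |011>, and 0 on every other basis state.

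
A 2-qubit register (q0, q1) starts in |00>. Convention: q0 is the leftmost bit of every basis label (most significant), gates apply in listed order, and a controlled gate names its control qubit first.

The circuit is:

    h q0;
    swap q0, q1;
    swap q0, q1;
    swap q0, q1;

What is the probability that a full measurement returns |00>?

A full measurement returns |00> with probability 1/2. Key observation: steps 3-4 multiply out to the identity, so the circuit reduces to the remaining gates.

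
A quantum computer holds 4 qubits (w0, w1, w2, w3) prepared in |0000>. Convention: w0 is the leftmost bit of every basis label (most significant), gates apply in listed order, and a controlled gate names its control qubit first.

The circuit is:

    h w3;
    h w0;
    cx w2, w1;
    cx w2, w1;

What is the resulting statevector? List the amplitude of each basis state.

The resulting statevector has amplitude 1/2 on |0000>, 1/2 on |0001>, 1/2 on |1000>, 1/2 on |1001>, and 0 on every other basis state. Key observation: steps 3-4 multiply out to the identity, so the circuit reduces to the remaining gates.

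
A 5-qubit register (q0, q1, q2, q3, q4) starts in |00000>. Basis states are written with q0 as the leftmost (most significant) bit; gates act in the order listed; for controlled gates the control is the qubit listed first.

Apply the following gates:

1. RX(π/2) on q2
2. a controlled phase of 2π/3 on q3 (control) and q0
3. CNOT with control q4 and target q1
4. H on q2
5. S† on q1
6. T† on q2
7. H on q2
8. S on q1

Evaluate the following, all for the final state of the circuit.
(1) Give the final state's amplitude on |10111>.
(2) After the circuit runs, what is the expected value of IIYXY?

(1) The amplitude on |10111> is 0.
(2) In the final state, IIYXY has expectation 0.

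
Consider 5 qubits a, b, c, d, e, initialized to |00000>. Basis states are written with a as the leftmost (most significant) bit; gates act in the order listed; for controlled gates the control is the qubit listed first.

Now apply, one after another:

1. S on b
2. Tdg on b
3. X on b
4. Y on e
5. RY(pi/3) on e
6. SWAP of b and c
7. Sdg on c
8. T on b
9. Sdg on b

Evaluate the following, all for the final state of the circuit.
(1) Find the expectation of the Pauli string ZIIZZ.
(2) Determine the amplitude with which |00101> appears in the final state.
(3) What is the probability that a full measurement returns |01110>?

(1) The expectation value of ZIIZZ is -1/2.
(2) |00101> carries amplitude sqrt(3)/2 in the final state.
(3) Outcome |01110> occurs with probability 0.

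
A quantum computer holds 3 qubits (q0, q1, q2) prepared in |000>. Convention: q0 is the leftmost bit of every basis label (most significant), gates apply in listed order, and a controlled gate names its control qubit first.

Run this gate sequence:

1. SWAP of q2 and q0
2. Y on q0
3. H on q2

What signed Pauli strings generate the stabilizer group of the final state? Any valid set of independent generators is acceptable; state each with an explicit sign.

The final state is stabilized by the group generated by +IIX, -ZII, +IZI; other independent generating sets are equally valid.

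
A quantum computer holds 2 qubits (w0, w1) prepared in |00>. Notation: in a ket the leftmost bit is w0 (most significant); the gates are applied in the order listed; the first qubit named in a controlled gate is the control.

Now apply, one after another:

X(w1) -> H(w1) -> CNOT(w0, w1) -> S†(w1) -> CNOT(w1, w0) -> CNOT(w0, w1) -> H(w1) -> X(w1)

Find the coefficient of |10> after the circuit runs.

The final state's coefficient on |10> equals I/2.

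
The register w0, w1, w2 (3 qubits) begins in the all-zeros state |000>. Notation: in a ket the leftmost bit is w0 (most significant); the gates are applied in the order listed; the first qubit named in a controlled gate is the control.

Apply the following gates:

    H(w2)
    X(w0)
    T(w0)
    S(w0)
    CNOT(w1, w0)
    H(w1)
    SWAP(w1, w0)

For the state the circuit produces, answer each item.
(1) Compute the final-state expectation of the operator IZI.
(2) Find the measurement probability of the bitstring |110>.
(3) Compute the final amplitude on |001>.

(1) The observable IZI averages to -1.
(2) Outcome |110> occurs with probability 1/4.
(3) |001> carries amplitude 0 in the final state.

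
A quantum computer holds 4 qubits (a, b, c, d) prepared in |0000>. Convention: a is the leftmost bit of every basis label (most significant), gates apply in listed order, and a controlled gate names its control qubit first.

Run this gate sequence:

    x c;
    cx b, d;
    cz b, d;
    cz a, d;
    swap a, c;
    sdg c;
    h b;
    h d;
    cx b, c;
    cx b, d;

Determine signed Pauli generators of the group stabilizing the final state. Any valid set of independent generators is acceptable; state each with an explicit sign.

The stabilizer group can be generated by +IXXI, +IIIX, -ZIII, +IZZI, among other valid generating sets.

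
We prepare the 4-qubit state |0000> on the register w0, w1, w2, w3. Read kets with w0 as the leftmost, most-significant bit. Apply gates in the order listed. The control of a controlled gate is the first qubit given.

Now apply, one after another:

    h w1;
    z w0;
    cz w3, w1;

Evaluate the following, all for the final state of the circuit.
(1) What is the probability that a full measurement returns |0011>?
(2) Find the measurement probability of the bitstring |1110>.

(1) A full measurement returns |0011> with probability 0.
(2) A full measurement returns |1110> with probability 0.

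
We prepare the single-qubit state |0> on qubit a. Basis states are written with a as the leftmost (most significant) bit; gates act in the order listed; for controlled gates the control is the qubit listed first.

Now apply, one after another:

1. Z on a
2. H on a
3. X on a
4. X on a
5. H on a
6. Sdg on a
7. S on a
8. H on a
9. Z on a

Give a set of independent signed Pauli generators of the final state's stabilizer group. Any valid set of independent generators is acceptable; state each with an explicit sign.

The stabilizer group can be generated by -X, among other valid generating sets.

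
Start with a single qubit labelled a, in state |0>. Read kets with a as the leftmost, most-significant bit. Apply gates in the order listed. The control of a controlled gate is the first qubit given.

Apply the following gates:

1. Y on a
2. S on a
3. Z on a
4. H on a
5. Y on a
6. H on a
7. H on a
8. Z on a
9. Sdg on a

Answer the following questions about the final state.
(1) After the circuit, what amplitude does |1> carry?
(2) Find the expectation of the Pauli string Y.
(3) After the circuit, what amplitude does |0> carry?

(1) The final state's coefficient on |1> equals -sqrt(2)/2.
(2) The observable Y averages to 1.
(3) The amplitude on |0> is sqrt(2)*I/2.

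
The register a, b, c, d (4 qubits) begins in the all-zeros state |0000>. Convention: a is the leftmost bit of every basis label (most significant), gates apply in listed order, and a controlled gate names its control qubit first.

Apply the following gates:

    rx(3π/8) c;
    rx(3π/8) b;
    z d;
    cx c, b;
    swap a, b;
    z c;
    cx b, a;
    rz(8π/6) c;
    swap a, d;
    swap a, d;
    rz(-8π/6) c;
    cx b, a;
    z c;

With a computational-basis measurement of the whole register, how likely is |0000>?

A full measurement returns |0000> with probability cos(3*pi/16)**4. Key observation: steps 6-13 multiply out to the identity, so the circuit reduces to the remaining gates.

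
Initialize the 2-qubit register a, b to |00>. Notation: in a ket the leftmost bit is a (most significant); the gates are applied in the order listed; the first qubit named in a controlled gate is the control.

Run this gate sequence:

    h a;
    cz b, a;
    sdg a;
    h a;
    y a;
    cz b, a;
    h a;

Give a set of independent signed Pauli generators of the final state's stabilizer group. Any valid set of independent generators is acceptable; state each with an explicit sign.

The final state is stabilized by the group generated by -YI, +IZ; other independent generating sets are equally valid.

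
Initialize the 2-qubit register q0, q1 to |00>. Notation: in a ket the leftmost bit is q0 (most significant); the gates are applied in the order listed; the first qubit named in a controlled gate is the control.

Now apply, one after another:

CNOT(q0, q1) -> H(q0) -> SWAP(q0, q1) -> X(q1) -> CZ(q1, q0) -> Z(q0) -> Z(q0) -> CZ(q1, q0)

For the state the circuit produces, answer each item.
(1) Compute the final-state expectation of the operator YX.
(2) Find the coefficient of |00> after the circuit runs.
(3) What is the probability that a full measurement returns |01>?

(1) The observable YX averages to 0. Key observation: gates 5-8 undo each other exactly, leaving only the rest of the circuit to track.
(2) The amplitude on |00> is sqrt(2)/2.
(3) Outcome |01> occurs with probability 1/2.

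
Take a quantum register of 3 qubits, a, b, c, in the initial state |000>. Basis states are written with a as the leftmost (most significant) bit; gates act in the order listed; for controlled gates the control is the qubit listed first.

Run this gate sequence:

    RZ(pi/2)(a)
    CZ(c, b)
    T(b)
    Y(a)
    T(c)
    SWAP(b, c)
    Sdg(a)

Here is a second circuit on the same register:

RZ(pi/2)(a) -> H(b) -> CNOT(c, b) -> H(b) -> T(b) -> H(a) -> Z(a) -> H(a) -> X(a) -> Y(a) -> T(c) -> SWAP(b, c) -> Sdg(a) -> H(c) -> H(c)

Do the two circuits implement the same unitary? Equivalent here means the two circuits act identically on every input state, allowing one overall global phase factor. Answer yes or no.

Yes: on every input state the two circuits agree up to one overall phase factor.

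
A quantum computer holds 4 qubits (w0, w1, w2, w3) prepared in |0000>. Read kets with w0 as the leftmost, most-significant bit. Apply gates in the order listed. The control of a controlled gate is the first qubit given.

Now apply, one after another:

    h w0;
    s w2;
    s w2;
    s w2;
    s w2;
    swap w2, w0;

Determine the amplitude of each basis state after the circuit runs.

The resulting statevector has amplitude sqrt(2)/2 on |0000>, sqrt(2)/2 on |0010>, and 0 on every other basis state. Key observation: gates 2-5 undo each other exactly, leaving only the rest of the circuit to track.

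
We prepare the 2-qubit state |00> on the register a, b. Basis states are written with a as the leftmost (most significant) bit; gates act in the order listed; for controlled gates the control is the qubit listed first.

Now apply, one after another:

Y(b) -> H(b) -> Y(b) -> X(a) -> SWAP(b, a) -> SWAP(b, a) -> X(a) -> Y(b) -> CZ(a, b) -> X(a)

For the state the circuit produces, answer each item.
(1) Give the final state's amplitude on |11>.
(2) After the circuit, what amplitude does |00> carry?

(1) |11> carries amplitude -sqrt(2)*I/2 in the final state.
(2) The final state's coefficient on |00> equals 0.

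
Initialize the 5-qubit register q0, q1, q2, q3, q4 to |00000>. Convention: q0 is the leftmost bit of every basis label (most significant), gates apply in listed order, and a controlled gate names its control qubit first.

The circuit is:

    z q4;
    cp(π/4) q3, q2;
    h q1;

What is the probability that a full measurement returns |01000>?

The probability of measuring |01000> is 1/2.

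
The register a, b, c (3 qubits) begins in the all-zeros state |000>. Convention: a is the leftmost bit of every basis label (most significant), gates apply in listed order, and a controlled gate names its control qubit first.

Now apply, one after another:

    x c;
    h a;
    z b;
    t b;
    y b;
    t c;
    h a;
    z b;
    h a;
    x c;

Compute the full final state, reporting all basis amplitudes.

After the circuit, the state carries amplitude -sqrt(2)*exp(3*I*pi/4)/2 on |010>, -sqrt(2)*exp(3*I*pi/4)/2 on |110>, and 0 on every other basis state.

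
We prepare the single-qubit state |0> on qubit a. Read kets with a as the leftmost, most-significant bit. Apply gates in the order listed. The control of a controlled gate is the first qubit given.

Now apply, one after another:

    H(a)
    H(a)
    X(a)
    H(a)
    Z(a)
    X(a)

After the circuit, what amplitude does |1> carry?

The amplitude on |1> is sqrt(2)/2. Key observation: the block from step 2 through step 5 cancels to the identity and can be dropped.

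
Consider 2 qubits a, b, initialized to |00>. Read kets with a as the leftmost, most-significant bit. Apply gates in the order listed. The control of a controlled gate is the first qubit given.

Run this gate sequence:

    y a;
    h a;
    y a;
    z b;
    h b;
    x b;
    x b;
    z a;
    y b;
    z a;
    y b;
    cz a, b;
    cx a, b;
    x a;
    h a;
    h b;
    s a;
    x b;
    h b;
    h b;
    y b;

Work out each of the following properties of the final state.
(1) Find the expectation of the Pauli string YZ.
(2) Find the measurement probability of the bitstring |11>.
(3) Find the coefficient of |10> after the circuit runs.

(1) The observable YZ averages to -1. Key observation: steps 19-20 multiply out to the identity, so the circuit reduces to the remaining gates.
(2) The probability of measuring |11> is 1/4.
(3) |10> carries amplitude 1/2 in the final state.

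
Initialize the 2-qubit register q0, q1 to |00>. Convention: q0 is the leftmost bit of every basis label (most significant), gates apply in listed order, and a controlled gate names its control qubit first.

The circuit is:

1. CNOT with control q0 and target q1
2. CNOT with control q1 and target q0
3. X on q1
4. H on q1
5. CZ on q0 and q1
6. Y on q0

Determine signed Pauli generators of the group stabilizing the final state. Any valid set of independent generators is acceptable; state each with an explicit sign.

One valid set of independent stabilizer generators is -IX, -ZI (any independent generating set of the same group is equally correct).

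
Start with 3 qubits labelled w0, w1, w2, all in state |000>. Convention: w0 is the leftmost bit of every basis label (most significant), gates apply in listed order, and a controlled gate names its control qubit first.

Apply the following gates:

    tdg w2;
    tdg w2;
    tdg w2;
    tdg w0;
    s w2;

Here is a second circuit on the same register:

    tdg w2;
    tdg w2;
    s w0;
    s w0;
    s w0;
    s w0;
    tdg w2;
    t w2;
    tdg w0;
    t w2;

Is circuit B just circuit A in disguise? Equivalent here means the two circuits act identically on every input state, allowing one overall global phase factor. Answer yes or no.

Yes — the two circuits implement the same unitary up to a global phase.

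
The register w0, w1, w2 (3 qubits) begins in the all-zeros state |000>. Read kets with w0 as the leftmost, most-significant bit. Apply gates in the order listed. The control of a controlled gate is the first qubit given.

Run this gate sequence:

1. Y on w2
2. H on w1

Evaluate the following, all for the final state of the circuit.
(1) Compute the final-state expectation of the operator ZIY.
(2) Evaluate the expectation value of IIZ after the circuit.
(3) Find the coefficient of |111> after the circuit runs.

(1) The expectation value of ZIY is 0.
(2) The observable IIZ averages to -1.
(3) The final state's coefficient on |111> equals 0.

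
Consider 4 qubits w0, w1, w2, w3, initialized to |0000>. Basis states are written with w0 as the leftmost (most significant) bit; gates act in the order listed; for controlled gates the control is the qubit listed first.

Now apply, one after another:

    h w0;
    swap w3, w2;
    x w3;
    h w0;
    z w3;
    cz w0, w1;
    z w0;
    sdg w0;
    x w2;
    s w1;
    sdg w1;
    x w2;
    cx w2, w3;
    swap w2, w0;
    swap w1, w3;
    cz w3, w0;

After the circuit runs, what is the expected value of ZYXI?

The expectation value of ZYXI is 0.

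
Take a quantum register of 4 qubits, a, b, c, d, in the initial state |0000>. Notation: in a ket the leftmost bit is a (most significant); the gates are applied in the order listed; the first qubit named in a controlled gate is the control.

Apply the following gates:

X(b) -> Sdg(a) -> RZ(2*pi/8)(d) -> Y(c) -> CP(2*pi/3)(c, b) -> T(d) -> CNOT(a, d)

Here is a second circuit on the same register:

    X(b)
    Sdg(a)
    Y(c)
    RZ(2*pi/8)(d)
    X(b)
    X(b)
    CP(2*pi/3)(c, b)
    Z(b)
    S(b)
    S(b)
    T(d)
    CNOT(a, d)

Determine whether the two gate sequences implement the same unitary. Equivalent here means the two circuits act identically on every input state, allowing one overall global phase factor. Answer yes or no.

Yes, they are equivalent — the unitaries differ by at most a global phase.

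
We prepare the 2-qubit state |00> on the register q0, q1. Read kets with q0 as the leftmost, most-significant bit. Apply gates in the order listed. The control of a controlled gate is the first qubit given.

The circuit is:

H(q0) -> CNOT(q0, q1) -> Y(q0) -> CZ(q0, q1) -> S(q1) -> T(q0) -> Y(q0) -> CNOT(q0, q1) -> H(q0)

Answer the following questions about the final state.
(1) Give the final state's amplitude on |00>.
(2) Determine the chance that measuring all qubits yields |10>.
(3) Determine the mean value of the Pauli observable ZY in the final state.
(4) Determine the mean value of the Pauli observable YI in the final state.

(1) The amplitude on |00> is exp(I*pi/4)/2 + I/2.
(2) Outcome |10> occurs with probability 1/2 - sqrt(2)/4.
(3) The observable ZY averages to 0.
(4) The expectation value of YI is -sqrt(2)/2.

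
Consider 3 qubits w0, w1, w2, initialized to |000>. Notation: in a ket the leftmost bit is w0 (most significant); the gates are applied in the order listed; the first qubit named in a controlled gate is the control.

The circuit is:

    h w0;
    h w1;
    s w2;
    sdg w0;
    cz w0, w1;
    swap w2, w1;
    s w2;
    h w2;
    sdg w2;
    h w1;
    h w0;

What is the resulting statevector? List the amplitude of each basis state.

After the circuit, the state carries amplitude 0 on |000>, sqrt(2)*(-1 - I)/4 on |001>, 0 on |010>, sqrt(2)*(-1 - I)/4 on |011>, sqrt(2)*(1 + I)/4 on |100>, 0 on |101>, sqrt(2)*(1 + I)/4 on |110>, 0 on |111>.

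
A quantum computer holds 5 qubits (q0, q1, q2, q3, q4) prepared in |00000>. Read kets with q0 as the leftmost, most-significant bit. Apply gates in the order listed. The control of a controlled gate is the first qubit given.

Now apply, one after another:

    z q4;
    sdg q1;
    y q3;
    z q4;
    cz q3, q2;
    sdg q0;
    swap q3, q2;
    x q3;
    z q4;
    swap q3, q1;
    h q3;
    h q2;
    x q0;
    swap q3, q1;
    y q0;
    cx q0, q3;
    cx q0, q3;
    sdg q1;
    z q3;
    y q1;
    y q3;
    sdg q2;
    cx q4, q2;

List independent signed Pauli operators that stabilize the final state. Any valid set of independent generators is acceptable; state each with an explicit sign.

The stabilizer group can be generated by -IYIII, +IIYII, +ZIIII, +IIIZI, +IIIIZ, among other valid generating sets.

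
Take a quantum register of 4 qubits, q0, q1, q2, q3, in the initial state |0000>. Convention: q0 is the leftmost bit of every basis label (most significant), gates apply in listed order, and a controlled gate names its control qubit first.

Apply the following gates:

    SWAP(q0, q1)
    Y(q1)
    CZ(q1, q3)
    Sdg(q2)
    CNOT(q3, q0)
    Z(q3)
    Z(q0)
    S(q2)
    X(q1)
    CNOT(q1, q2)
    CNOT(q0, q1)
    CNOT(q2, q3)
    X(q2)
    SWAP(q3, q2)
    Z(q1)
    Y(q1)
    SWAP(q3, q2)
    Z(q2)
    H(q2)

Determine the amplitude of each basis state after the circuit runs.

The resulting statevector has amplitude sqrt(2)/2 on |0100>, -sqrt(2)/2 on |0110>, and 0 on every other basis state.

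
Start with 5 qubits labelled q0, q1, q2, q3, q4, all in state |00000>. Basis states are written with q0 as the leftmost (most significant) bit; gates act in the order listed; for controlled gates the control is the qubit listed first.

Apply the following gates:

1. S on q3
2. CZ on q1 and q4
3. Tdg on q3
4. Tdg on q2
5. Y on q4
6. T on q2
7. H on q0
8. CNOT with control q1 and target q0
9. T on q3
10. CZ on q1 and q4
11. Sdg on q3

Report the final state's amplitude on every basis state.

After the circuit, the state carries amplitude sqrt(2)*I/2 on |00001>, sqrt(2)*I/2 on |10001>, and 0 on every other basis state.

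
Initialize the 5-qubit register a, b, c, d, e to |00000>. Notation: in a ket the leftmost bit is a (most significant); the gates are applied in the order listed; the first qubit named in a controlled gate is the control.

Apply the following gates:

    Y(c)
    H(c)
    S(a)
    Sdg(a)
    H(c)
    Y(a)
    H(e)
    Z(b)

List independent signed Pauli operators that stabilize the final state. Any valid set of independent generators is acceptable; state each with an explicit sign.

One valid set of independent stabilizer generators is +IIIIX, -ZIIII, +IZIII, -IIZII, +IIIZI (any independent generating set of the same group is equally correct). Key observation: steps 2-5 multiply out to the identity, so the circuit reduces to the remaining gates.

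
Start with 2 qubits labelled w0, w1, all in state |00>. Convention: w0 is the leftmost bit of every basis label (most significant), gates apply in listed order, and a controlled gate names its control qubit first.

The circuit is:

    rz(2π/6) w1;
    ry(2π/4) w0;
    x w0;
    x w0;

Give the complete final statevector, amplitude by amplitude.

The resulting statevector has amplitude -sqrt(2)*exp(5*I*pi/6)/2 on |00>, 0 on |01>, -sqrt(2)*exp(5*I*pi/6)/2 on |10>, 0 on |11>. Key observation: steps 3-4 multiply out to the identity, so the circuit reduces to the remaining gates.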